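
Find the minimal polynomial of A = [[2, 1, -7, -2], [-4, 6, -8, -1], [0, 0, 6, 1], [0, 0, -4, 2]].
m_A(x) = (x - 4)^2

The characteristic polynomial factors as (x - 4)^4. The minimal polynomial is ∏(x - λ)^{k_λ} where k_λ is the size of the largest Jordan block at λ.

For λ = 4: rank(A - 4I) = 2, and the largest Jordan block has size 2 (the smallest k with rank((A - 4I)^k) = rank((A - 4I)^(k+1))).

So m_A(x) = (x - 4)^2.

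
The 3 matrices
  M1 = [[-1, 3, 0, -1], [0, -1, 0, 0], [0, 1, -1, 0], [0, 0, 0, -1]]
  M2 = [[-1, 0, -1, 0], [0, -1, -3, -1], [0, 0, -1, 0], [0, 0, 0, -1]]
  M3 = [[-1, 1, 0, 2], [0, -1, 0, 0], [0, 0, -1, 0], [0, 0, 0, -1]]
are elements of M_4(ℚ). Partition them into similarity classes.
2 classes: {M1, M2}, {M3}

Characteristic polynomials: χ_{M1} = (x + 1)^4, χ_{M2} = (x + 1)^4, χ_{M3} = (x + 1)^4.

{M1, M2}: invariant factors (x + 1)^2, (x + 1)^2.

{M3}: invariant factors x + 1, x + 1, (x + 1)^2.

Matrices are similar if and only if their invariant-factor lists agree; the partition into similarity classes is {M1, M2}, {M3}.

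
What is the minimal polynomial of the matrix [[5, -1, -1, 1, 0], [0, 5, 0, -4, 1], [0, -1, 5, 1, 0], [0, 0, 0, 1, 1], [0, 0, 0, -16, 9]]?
m_A(x) = (x - 5)^3

The characteristic polynomial factors as (x - 5)^5. The minimal polynomial is ∏(x - λ)^{k_λ} where k_λ is the size of the largest Jordan block at λ.

For λ = 5: rank(A - 5I) = 3, and the largest Jordan block has size 3 (the smallest k with rank((A - 5I)^k) = rank((A - 5I)^(k+1))).

So m_A(x) = (x - 5)^3.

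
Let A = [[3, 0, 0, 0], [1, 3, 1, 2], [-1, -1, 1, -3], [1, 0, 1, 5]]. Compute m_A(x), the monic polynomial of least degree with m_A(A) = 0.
The characteristic polynomial factors as (x - 3)^4. The minimal polynomial is ∏(x - λ)^{k_λ} where k_λ is the size of the largest Jordan block at λ.

For λ = 3: rank(A - 3I) = 2, and the largest Jordan block has size 3 (the smallest k with rank((A - 3I)^k) = rank((A - 3I)^(k+1))).

So m_A(x) = (x - 3)^3.

m_A(x) = (x - 3)^3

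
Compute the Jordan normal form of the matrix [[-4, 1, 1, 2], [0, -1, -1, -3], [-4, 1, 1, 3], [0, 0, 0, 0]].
J = [[-2, 1, 0, 0], [0, -2, 0, 0], [0, 0, 0, 1], [0, 0, 0, 0]]

The characteristic polynomial is det(xI - A) = x^2(x + 2)^2, so the eigenvalues are -2 (algebraic multiplicity 2), 0 (algebraic multiplicity 2).

For λ = -2: rank(A + 2I) = 3, rank((A + 2I)^2) = 2. The eigenspace has dimension 4 - 3 = 1, so there is 1 Jordan block; the rank sequence gives block sizes [2].

For λ = 0: rank(A) = 3, rank(A^2) = 2. The eigenspace has dimension 4 - 3 = 1, so there is 1 Jordan block; the rank sequence gives block sizes [2].

Assembling the blocks gives the Jordan form J above.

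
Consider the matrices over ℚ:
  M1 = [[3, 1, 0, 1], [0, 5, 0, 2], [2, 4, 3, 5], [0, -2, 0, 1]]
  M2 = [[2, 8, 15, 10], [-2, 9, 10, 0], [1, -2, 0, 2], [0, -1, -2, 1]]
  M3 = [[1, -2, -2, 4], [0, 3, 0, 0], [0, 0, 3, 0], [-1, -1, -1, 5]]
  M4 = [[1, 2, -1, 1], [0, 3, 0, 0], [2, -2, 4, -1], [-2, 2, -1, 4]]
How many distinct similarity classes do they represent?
Characteristic polynomials: χ_{M1} = (x - 3)^4, χ_{M2} = (x - 3)^4, χ_{M3} = (x - 3)^4, χ_{M4} = (x - 3)^4.

{M1, M2}: invariant factors (x - 3)^2, (x - 3)^2.

{M3, M4}: invariant factors x - 3, x - 3, (x - 3)^2.

Matrices are similar if and only if their invariant-factor lists agree; the partition into similarity classes is {M1, M2}, {M3, M4}.

2 classes: {M1, M2}, {M3, M4}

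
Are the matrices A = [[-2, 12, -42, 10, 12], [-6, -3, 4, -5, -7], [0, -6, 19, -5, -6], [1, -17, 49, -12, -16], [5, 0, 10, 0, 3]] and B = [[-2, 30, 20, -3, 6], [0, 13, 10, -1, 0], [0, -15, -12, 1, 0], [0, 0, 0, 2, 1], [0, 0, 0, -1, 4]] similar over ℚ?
Two matrices over a field are similar if and only if they have the same invariant factors.

Both A and B have characteristic polynomial (x - 3)^3(x + 2)^2 and minimal polynomial (x - 3)^3(x + 2). Computing further, both have invariant factors x + 2, (x - 3)^3(x + 2). Hence A and B are similar.

Yes.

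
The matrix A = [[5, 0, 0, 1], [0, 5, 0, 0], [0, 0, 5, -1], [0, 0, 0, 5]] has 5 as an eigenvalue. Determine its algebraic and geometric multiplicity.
algebraic multiplicity 4, geometric multiplicity 3

The characteristic polynomial is (x - 5)^4, so the factor x - 5 appears with exponent 4: the algebraic multiplicity is 4.

rank(A - 5I) = 1, so the eigenspace has dimension 4 - 1 = 3: the geometric multiplicity is 3.

Since 3 < 4, A is not diagonalizable.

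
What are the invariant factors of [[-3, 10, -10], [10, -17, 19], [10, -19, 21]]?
(x - 2)^2(x + 3)

The Jordan structure of A has elementary divisors (x + 3), (x - 2)^2. Arranging the block sizes at each eigenvalue in decreasing order and taking row products gives the invariant factors.

Invariant factors (smallest first, each dividing the next): (x - 2)^2(x + 3).

Check: the last factor (x - 2)^2(x + 3) is the minimal polynomial, and the product (x - 2)^2(x + 3) is the characteristic polynomial.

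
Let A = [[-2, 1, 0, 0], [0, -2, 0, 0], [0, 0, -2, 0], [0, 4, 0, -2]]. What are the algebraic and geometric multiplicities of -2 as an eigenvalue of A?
The characteristic polynomial is (x + 2)^4, so the factor x + 2 appears with exponent 4: the algebraic multiplicity is 4.

rank(A + 2I) = 1, so the eigenspace has dimension 4 - 1 = 3: the geometric multiplicity is 3.

Since 3 < 4, A is not diagonalizable.

algebraic multiplicity 4, geometric multiplicity 3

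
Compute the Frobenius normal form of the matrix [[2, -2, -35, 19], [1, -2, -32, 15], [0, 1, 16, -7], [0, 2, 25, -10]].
R = [[0, 0, 0, -9], [1, 0, 0, 18], [0, 1, 0, -15], [0, 0, 1, 6]]

The invariant factors of A (the non-unit diagonal entries of the Smith normal form of xI - A over ℚ[x]) are (x^2 - 3x + 3)^2, each dividing the next. The characteristic polynomial is their product, (x^2 - 3x + 3)^2.

The rational canonical form is the block-diagonal matrix of companion matrices C(f_i):
R = [[0, 0, 0, -9], [1, 0, 0, 18], [0, 1, 0, -15], [0, 0, 1, 6]].

Note the characteristic polynomial does not split into linear factors over ℚ, so A has no Jordan form over ℚ; the rational canonical form exists over any field.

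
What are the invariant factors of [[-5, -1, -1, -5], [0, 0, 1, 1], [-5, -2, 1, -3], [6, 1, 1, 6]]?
The Jordan structure of A has elementary divisors (x + 1), (x - 1)^3. Arranging the block sizes at each eigenvalue in decreasing order and taking row products gives the invariant factors.

Invariant factors (smallest first, each dividing the next): (x - 1)^3(x + 1).

Check: the last factor (x - 1)^3(x + 1) is the minimal polynomial, and the product (x - 1)^3(x + 1) is the characteristic polynomial.

(x - 1)^3(x + 1)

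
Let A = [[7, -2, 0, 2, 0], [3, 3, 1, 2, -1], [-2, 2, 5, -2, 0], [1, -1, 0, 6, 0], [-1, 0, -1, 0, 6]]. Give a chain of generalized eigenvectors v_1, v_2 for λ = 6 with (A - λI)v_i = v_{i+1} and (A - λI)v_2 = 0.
We seek v_1 ∈ ker((A - 6I)^2) \ ker(A - 6I), then set v_{i+1} = (A - 6I) v_i.

One such chain is v_1 = [[0, -1, 0, 0, 1]]^T, v_2 = [[2, 2, -2, 1, 0]]^T. Check: (A - 6I) v_2 = [[0, 0, 0, 0, 0]]^T = 0.

v_1 = [[0, -1, 0, 0, 1]]^T, v_2 = [[2, 2, -2, 1, 0]]^T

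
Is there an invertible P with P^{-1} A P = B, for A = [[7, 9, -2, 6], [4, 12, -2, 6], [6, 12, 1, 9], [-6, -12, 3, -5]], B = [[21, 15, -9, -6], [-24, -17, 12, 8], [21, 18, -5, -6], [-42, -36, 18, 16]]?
Yes.

Two matrices over a field are similar if and only if they have the same invariant factors.

Both A and B have characteristic polynomial (x - 4)^3(x - 3) and minimal polynomial (x - 4)^2(x - 3). Computing further, both have invariant factors x - 4, (x - 4)^2(x - 3). Hence A and B are similar.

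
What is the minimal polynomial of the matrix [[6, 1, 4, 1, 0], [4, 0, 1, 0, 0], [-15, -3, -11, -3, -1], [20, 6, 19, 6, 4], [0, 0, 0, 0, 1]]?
The characteristic polynomial factors as x^3(x - 1)^2. The minimal polynomial is ∏(x - λ)^{k_λ} where k_λ is the size of the largest Jordan block at λ.

For λ = 0: rank(A) = 4, and the largest Jordan block has size 3 (the smallest k with rank(A^k) = rank(A^(k+1))).
For λ = 1: rank(A - I) = 4, and the largest Jordan block has size 2 (the smallest k with rank((A - I)^k) = rank((A - I)^(k+1))).

So m_A(x) = x^3(x - 1)^2.

m_A(x) = x^3(x - 1)^2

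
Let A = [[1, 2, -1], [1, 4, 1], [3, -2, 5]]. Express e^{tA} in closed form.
A has Jordan form J = [[2, 0, 0], [0, 4, 1], [0, 0, 4]] with A = PJP^{-1}, so e^{tA} = P e^{tJ} P^{-1}.

For a Jordan block J_k(λ), e^{tJ_k(λ)} = e^{λt} · (I + tN + t^2 N^2/2! + ... + t^{k-1} N^{k-1}/(k-1)!) where N is the nilpotent superdiagonal part.

Assembling the blocks and conjugating back gives the entries of e^{tA} as shown above.

e^{tA} = [[(t*e^{2*t} - e^{2*t} + 2)*e^{2*t}, e^{4*t} - e^{2*t}, t*e^{4*t} - e^{4*t} + e^{2*t}], [t*e^{4*t}, e^{4*t}, t*e^{4*t}], [(-t*e^{2*t} + 2*e^{2*t} - 2)*e^{2*t}, -e^{4*t} + e^{2*t}, -t*e^{4*t} + 2*e^{4*t} - e^{2*t}]]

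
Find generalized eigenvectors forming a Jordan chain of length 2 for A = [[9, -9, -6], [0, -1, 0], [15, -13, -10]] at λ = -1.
We seek v_1 ∈ ker((A + I)^2) \ ker(A + I), then set v_{i+1} = (A + I) v_i.

One such chain is v_1 = [[0, 1, -2]]^T, v_2 = [[3, 0, 5]]^T. Check: (A + I) v_2 = [[0, 0, 0]]^T = 0.

v_1 = [[0, 1, -2]]^T, v_2 = [[3, 0, 5]]^T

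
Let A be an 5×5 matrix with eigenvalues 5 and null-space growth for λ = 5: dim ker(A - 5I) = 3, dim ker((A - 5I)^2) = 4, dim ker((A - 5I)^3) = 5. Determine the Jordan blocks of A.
λ = 5: successive nullity increments [3, 1, 1] count blocks of size ≥ k; block sizes are [3, 1, 1].

Jordan blocks: (5, 3), (5, 1), (5, 1)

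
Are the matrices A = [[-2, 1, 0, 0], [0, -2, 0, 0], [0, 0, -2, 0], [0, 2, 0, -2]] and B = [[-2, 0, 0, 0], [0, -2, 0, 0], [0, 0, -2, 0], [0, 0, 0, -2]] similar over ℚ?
No.

Both have characteristic polynomial (x + 2)^4, but the minimal polynomial of A is (x + 2)^2 while the minimal polynomial of B is x + 2. The minimal polynomial is a similarity invariant, so A and B are not similar.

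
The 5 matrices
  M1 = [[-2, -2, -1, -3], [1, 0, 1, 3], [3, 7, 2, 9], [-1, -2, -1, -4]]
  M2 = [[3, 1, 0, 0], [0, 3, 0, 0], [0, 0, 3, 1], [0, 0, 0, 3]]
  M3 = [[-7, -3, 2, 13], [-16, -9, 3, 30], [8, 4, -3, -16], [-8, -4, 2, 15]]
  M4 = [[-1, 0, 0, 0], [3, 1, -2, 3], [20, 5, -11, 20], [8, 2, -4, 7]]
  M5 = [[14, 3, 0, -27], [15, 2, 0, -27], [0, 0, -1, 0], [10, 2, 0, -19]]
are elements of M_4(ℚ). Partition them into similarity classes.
3 classes: {M1, M3, M4}, {M2}, {M5}

Characteristic polynomials: χ_{M1} = (x + 1)^4, χ_{M2} = (x - 3)^4, χ_{M3} = (x + 1)^4, χ_{M4} = (x + 1)^4, χ_{M5} = (x + 1)^4.

{M1, M3, M4}: invariant factors x + 1, (x + 1)^3.

{M2}: invariant factors (x - 3)^2, (x - 3)^2.

{M5}: invariant factors x + 1, x + 1, (x + 1)^2.

Matrices are similar if and only if their invariant-factor lists agree; the partition into similarity classes is {M1, M3, M4}, {M2}, {M5}.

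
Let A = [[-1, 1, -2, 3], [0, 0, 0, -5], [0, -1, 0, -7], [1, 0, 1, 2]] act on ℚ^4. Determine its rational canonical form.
The invariant factors of A (the non-unit diagonal entries of the Smith normal form of xI - A over ℚ[x]) are (x - 1)(x^3 + 2x - 5), each dividing the next. The characteristic polynomial is their product, (x - 1)(x^3 + 2x - 5).

The rational canonical form is the block-diagonal matrix of companion matrices C(f_i):
R = [[0, 0, 0, -5], [1, 0, 0, 7], [0, 1, 0, -2], [0, 0, 1, 1]].

Note the characteristic polynomial does not split into linear factors over ℚ, so A has no Jordan form over ℚ; the rational canonical form exists over any field.

R = [[0, 0, 0, -5], [1, 0, 0, 7], [0, 1, 0, -2], [0, 0, 1, 1]]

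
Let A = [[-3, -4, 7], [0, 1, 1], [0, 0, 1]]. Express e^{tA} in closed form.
A has Jordan form J = [[-3, 0, 0], [0, 1, 1], [0, 0, 1]] with A = PJP^{-1}, so e^{tA} = P e^{tJ} P^{-1}.

For a Jordan block J_k(λ), e^{tJ_k(λ)} = e^{λt} · (I + tN + t^2 N^2/2! + ... + t^{k-1} N^{k-1}/(k-1)!) where N is the nilpotent superdiagonal part.

Assembling the blocks and conjugating back gives the entries of e^{tA} as shown above.

e^{tA} = [[e^{-3*t}, -e^{t} + e^{-3*t}, ((2 - t)*e^{4*t} - 2)*e^{-3*t}], [0, e^{t}, t*e^{t}], [0, 0, e^{t}]]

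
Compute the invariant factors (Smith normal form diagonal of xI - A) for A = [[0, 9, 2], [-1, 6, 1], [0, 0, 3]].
(x - 3)^3

The Jordan structure of A has elementary divisors (x - 3)^3. Arranging the block sizes at each eigenvalue in decreasing order and taking row products gives the invariant factors.

Invariant factors (smallest first, each dividing the next): (x - 3)^3.

Check: the last factor (x - 3)^3 is the minimal polynomial, and the product (x - 3)^3 is the characteristic polynomial.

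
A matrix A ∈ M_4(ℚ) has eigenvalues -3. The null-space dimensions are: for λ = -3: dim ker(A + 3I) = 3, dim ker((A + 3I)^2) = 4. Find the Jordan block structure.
Jordan blocks: (-3, 2), (-3, 1), (-3, 1)

λ = -3: successive nullity increments [3, 1] count blocks of size ≥ k; block sizes are [2, 1, 1].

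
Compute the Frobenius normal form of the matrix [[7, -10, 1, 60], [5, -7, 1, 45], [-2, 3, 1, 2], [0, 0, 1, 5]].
R = [[0, 0, 0, 12], [1, 0, 0, 16], [0, 1, 0, -3], [0, 0, 1, 6]]

The invariant factors of A (the non-unit diagonal entries of the Smith normal form of xI - A over ℚ[x]) are (x - 6)(x^3 + 3x + 2), each dividing the next. The characteristic polynomial is their product, (x - 6)(x^3 + 3x + 2).

The rational canonical form is the block-diagonal matrix of companion matrices C(f_i):
R = [[0, 0, 0, 12], [1, 0, 0, 16], [0, 1, 0, -3], [0, 0, 1, 6]].

Note the characteristic polynomial does not split into linear factors over ℚ, so A has no Jordan form over ℚ; the rational canonical form exists over any field.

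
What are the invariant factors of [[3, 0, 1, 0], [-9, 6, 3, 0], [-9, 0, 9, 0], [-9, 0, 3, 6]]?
x - 6, x - 6, (x - 6)^2

The Jordan structure of A has elementary divisors (x - 6)^2, (x - 6), (x - 6). Arranging the block sizes at each eigenvalue in decreasing order and taking row products gives the invariant factors.

Invariant factors (smallest first, each dividing the next): x - 6, x - 6, (x - 6)^2.

Check: the last factor (x - 6)^2 is the minimal polynomial, and the product (x - 6)^4 is the characteristic polynomial.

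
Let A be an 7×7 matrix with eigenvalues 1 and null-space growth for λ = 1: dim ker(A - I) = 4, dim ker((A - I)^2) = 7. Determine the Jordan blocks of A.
λ = 1: successive nullity increments [4, 3] count blocks of size ≥ k; block sizes are [2, 2, 2, 1].

Jordan blocks: (1, 2), (1, 2), (1, 2), (1, 1)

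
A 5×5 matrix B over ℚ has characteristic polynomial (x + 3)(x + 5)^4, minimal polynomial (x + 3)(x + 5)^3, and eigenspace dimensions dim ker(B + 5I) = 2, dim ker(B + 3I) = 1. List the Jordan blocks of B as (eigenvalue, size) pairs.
Jordan blocks: (-5, 3), (-5, 1), (-3, 1)

λ = -5: algebraic multiplicity 4 (exponent in χ_B), largest block size 3 (exponent in m_B), 2 blocks (geometric multiplicity). These force block sizes [3, 1].
λ = -3: algebraic multiplicity 1 (exponent in χ_B), largest block size 1 (exponent in m_B), 1 block (geometric multiplicity). This forces block sizes [1].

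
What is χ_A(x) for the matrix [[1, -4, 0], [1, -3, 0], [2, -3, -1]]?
χ_A(x) = (x + 1)^3

xI - A = [[x - 1, 4, 0], [-1, x + 3, 0], [-2, 3, x + 1]].

Expanding det(xI - A) along the first row:
det(xI - A) = + (x - 1)·det([[x + 3, 0], [3, x + 1]]) - (4)·det([[-1, 0], [-2, x + 1]]) + (0)·det([[-1, x + 3], [-2, 3]]).

Evaluating gives χ_A(x) = x^3 + 3x^2 + 3x + 1 = (x + 1)^3.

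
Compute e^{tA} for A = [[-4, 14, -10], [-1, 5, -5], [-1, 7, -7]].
e^{tA} = [[(1 - 2*t)*e^{-2*t}, 14*t*e^{-2*t}, -10*t*e^{-2*t}], [-t*e^{-2*t}, (7*t + 1)*e^{-2*t}, -5*t*e^{-2*t}], [-t*e^{-2*t}, 7*t*e^{-2*t}, (1 - 5*t)*e^{-2*t}]]

A has Jordan form J = [[-2, 1, 0], [0, -2, 0], [0, 0, -2]] with A = PJP^{-1}, so e^{tA} = P e^{tJ} P^{-1}.

For a Jordan block J_k(λ), e^{tJ_k(λ)} = e^{λt} · (I + tN + t^2 N^2/2! + ... + t^{k-1} N^{k-1}/(k-1)!) where N is the nilpotent superdiagonal part.

Assembling the blocks and conjugating back gives the entries of e^{tA} as shown above.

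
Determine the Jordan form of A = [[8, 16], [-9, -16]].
The characteristic polynomial is det(xI - A) = (x + 4)^2, so the eigenvalues are -4 (algebraic multiplicity 2).

For λ = -4: rank(A + 4I) = 1, rank((A + 4I)^2) = 0. The eigenspace has dimension 2 - 1 = 1, so there is 1 Jordan block; the rank sequence gives block sizes [2].

Assembling the blocks gives the Jordan form J above.

J = [[-4, 1], [0, -4]]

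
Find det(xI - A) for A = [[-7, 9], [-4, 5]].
xI - A = [[x + 7, -9], [4, x - 5]].

Expanding det(xI - A) along the first row:
det(xI - A) = + (x + 7)·det([[x - 5]]) - (-9)·det([[4]]).

Evaluating gives χ_A(x) = x^2 + 2x + 1 = (x + 1)^2.

χ_A(x) = (x + 1)^2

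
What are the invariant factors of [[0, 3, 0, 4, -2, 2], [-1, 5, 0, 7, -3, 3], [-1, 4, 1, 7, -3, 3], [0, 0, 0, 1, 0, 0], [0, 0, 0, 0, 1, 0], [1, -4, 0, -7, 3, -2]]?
x - 1, x - 1, x - 1, (x - 1)^3

The Jordan structure of A has elementary divisors (x - 1)^3, (x - 1), (x - 1), (x - 1). Arranging the block sizes at each eigenvalue in decreasing order and taking row products gives the invariant factors.

Invariant factors (smallest first, each dividing the next): x - 1, x - 1, x - 1, (x - 1)^3.

Check: the last factor (x - 1)^3 is the minimal polynomial, and the product (x - 1)^6 is the characteristic polynomial.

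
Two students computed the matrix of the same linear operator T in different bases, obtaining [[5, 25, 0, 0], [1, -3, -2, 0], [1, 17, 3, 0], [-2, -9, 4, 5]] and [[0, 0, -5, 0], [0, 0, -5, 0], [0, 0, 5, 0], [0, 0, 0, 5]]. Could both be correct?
No.

Both have characteristic polynomial x^2(x - 5)^2, but the minimal polynomial of A is x^2(x - 5) while the minimal polynomial of B is x(x - 5). The minimal polynomial is a similarity invariant, so A and B are not similar.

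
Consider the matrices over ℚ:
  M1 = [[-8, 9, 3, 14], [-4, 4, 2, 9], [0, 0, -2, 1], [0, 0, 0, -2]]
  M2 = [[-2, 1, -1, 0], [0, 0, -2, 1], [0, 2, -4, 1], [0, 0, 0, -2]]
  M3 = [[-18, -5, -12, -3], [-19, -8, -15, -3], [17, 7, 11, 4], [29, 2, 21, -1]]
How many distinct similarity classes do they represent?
Characteristic polynomials: χ_{M1} = (x + 2)^4, χ_{M2} = (x + 2)^4, χ_{M3} = (x + 4)^4.

{M1, M2}: invariant factors (x + 2)^2, (x + 2)^2.

{M3}: invariant factors (x + 4)^2, (x + 4)^2.

Matrices are similar if and only if their invariant-factor lists agree; the partition into similarity classes is {M1, M2}, {M3}.

2 classes: {M1, M2}, {M3}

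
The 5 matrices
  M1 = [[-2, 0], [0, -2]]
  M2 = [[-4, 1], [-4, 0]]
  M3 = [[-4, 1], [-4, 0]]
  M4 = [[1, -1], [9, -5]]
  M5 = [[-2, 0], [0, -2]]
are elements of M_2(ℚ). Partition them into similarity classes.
2 classes: {M1, M5}, {M2, M3, M4}

Characteristic polynomials: χ_{M1} = (x + 2)^2, χ_{M2} = (x + 2)^2, χ_{M3} = (x + 2)^2, χ_{M4} = (x + 2)^2, χ_{M5} = (x + 2)^2.

{M1, M5}: invariant factors x + 2, x + 2.

{M2, M3, M4}: invariant factors (x + 2)^2.

Matrices are similar if and only if their invariant-factor lists agree; the partition into similarity classes is {M1, M5}, {M2, M3, M4}.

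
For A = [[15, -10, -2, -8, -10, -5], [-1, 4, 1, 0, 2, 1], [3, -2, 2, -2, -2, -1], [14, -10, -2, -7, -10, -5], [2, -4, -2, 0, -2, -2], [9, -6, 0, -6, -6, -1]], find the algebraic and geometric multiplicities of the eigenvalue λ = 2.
algebraic multiplicity 5, geometric multiplicity 3

The characteristic polynomial is (x - 2)^5(x - 1), so the factor x - 2 appears with exponent 5: the algebraic multiplicity is 5.

rank(A - 2I) = 3, so the eigenspace has dimension 6 - 3 = 3: the geometric multiplicity is 3.

Since 3 < 5, A is not diagonalizable.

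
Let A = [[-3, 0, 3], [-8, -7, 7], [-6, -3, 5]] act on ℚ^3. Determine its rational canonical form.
The invariant factors of A (the non-unit diagonal entries of the Smith normal form of xI - A over ℚ[x]) are (x + 3)(x^2 + 2x + 4), each dividing the next. The characteristic polynomial is their product, (x + 3)(x^2 + 2x + 4).

The rational canonical form is the block-diagonal matrix of companion matrices C(f_i):
R = [[0, 0, -12], [1, 0, -10], [0, 1, -5]].

Note the characteristic polynomial does not split into linear factors over ℚ, so A has no Jordan form over ℚ; the rational canonical form exists over any field.

R = [[0, 0, -12], [1, 0, -10], [0, 1, -5]]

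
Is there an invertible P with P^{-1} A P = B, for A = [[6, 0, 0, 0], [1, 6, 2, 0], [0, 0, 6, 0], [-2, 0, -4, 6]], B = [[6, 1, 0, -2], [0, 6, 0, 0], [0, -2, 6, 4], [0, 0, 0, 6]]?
Two matrices over a field are similar if and only if they have the same invariant factors.

Both A and B have characteristic polynomial (x - 6)^4 and minimal polynomial (x - 6)^2. Computing further, both have invariant factors x - 6, x - 6, (x - 6)^2. Hence A and B are similar.

Yes.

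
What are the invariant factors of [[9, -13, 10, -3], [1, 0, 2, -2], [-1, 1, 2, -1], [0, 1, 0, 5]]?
The Jordan structure of A has elementary divisors (x - 4)^3, (x - 4). Arranging the block sizes at each eigenvalue in decreasing order and taking row products gives the invariant factors.

Invariant factors (smallest first, each dividing the next): x - 4, (x - 4)^3.

Check: the last factor (x - 4)^3 is the minimal polynomial, and the product (x - 4)^4 is the characteristic polynomial.

x - 4, (x - 4)^3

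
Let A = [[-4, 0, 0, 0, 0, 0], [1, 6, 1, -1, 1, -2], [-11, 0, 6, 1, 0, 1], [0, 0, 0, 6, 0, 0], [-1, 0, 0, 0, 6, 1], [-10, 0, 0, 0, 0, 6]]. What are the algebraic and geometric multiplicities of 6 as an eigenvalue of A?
The characteristic polynomial is (x - 6)^5(x + 4), so the factor x - 6 appears with exponent 5: the algebraic multiplicity is 5.

rank(A - 6I) = 4, so the eigenspace has dimension 6 - 4 = 2: the geometric multiplicity is 2.

Since 2 < 5, A is not diagonalizable.

algebraic multiplicity 5, geometric multiplicity 2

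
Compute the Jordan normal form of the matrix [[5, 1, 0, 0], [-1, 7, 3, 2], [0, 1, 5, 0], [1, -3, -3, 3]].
The characteristic polynomial is det(xI - A) = (x - 5)^4, so the eigenvalues are 5 (algebraic multiplicity 4).

For λ = 5: rank(A - 5I) = 2, rank((A - 5I)^2) = 1, rank((A - 5I)^3) = 0. The eigenspace has dimension 4 - 2 = 2, so there are 2 Jordan blocks; the rank sequence gives block sizes [3, 1].

Assembling the blocks gives the Jordan form J above.

J = [[5, 1, 0, 0], [0, 5, 1, 0], [0, 0, 5, 0], [0, 0, 0, 5]]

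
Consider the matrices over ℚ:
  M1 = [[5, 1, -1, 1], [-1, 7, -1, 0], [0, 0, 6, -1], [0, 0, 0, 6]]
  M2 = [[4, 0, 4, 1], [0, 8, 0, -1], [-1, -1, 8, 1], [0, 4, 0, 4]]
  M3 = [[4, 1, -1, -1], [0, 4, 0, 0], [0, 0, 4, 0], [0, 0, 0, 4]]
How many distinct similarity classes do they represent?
2 classes: {M1, M2}, {M3}

Characteristic polynomials: χ_{M1} = (x - 6)^4, χ_{M2} = (x - 6)^4, χ_{M3} = (x - 4)^4.

{M1, M2}: invariant factors (x - 6)^2, (x - 6)^2.

{M3}: invariant factors x - 4, x - 4, (x - 4)^2.

Matrices are similar if and only if their invariant-factor lists agree; the partition into similarity classes is {M1, M2}, {M3}.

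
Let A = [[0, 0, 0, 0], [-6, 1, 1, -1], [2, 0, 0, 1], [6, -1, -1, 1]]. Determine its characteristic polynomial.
χ_A(x) = x^2(x - 1)^2

xI - A = [[x, 0, 0, 0], [6, x - 1, -1, 1], [-2, 0, x, -1], [-6, 1, 1, x - 1]].

Expanding det(xI - A) along the first row:
det(xI - A) = + (x)·det([[x - 1, -1, 1], [0, x, -1], [1, 1, x - 1]]) - (0)·det([[6, -1, 1], [-2, x, -1], [-6, 1, x - 1]]) + (0)·det([[6, x - 1, 1], [-2, 0, -1], [-6, 1, x - 1]]) - (0)·det([[6, x - 1, -1], [-2, 0, x], [-6, 1, 1]]).

Evaluating gives χ_A(x) = x^4 - 2x^3 + x^2 = x^2(x - 1)^2.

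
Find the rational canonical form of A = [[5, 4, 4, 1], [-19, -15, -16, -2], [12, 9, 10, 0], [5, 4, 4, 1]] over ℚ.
The invariant factors of A (the non-unit diagonal entries of the Smith normal form of xI - A over ℚ[x]) are x^3(x - 1), each dividing the next. The characteristic polynomial is their product, x^3(x - 1).

The rational canonical form is the block-diagonal matrix of companion matrices C(f_i):
R = [[0, 0, 0, 0], [1, 0, 0, 0], [0, 1, 0, 0], [0, 0, 1, 1]].

R = [[0, 0, 0, 0], [1, 0, 0, 0], [0, 1, 0, 0], [0, 0, 1, 1]]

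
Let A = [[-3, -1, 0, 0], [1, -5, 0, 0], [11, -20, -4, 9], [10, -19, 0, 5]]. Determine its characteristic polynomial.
χ_A(x) = (x - 5)(x + 4)^3

xI - A = [[x + 3, 1, 0, 0], [-1, x + 5, 0, 0], [-11, 20, x + 4, -9], [-10, 19, 0, x - 5]].

Expanding det(xI - A) along the first row:
det(xI - A) = + (x + 3)·det([[x + 5, 0, 0], [20, x + 4, -9], [19, 0, x - 5]]) - (1)·det([[-1, 0, 0], [-11, x + 4, -9], [-10, 0, x - 5]]) + (0)·det([[-1, x + 5, 0], [-11, 20, -9], [-10, 19, x - 5]]) - (0)·det([[-1, x + 5, 0], [-11, 20, x + 4], [-10, 19, 0]]).

Evaluating gives χ_A(x) = x^4 + 7x^3 - 12x^2 - 176x - 320 = (x - 5)(x + 4)^3.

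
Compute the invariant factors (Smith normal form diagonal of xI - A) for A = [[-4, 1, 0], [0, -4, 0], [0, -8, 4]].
The Jordan structure of A has elementary divisors (x + 4)^2, (x - 4). Arranging the block sizes at each eigenvalue in decreasing order and taking row products gives the invariant factors.

Invariant factors (smallest first, each dividing the next): (x - 4)(x + 4)^2.

Check: the last factor (x - 4)(x + 4)^2 is the minimal polynomial, and the product (x - 4)(x + 4)^2 is the characteristic polynomial.

(x - 4)(x + 4)^2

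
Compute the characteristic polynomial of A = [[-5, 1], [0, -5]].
χ_A(x) = (x + 5)^2

xI - A = [[x + 5, -1], [0, x + 5]].

Expanding det(xI - A) along the first row:
det(xI - A) = + (x + 5)·det([[x + 5]]) - (-1)·det([[0]]).

Evaluating gives χ_A(x) = x^2 + 10x + 25 = (x + 5)^2.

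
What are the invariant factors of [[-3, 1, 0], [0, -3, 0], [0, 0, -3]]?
x + 3, (x + 3)^2

The Jordan structure of A has elementary divisors (x + 3)^2, (x + 3). Arranging the block sizes at each eigenvalue in decreasing order and taking row products gives the invariant factors.

Invariant factors (smallest first, each dividing the next): x + 3, (x + 3)^2.

Check: the last factor (x + 3)^2 is the minimal polynomial, and the product (x + 3)^3 is the characteristic polynomial.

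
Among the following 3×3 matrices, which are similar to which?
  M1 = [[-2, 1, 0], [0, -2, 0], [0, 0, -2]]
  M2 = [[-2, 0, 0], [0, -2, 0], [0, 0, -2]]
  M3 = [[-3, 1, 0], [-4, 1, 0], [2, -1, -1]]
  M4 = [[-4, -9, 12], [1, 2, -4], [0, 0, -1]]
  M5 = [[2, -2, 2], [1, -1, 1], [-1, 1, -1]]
4 classes: {M1}, {M2}, {M3, M4}, {M5}

Characteristic polynomials: χ_{M1} = (x + 2)^3, χ_{M2} = (x + 2)^3, χ_{M3} = (x + 1)^3, χ_{M4} = (x + 1)^3, χ_{M5} = x^3.

{M1}: invariant factors x + 2, (x + 2)^2.

{M2}: invariant factors x + 2, x + 2, x + 2.

{M3, M4}: invariant factors x + 1, (x + 1)^2.

{M5}: invariant factors x, x^2.

Matrices are similar if and only if their invariant-factor lists agree; the partition into similarity classes is {M1}, {M2}, {M3, M4}, {M5}.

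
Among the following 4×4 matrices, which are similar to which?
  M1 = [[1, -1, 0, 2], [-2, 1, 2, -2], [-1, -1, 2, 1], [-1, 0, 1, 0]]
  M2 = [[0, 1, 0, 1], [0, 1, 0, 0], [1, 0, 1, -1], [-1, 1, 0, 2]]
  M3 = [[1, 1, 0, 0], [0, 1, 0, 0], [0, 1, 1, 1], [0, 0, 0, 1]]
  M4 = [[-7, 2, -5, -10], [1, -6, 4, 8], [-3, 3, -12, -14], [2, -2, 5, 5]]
2 classes: {M1, M2, M3}, {M4}

Characteristic polynomials: χ_{M1} = (x - 1)^4, χ_{M2} = (x - 1)^4, χ_{M3} = (x - 1)^4, χ_{M4} = (x + 5)^4.

{M1, M2, M3}: invariant factors (x - 1)^2, (x - 1)^2.

{M4}: invariant factors x + 5, (x + 5)^3.

Matrices are similar if and only if their invariant-factor lists agree; the partition into similarity classes is {M1, M2, M3}, {M4}.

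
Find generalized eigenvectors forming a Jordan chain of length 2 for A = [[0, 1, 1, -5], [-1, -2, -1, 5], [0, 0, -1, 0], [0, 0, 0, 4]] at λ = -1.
v_1 = [[0, 3, -2, 0]]^T, v_2 = [[1, -1, 0, 0]]^T

We seek v_1 ∈ ker((A + I)^2) \ ker(A + I), then set v_{i+1} = (A + I) v_i.

One such chain is v_1 = [[0, 3, -2, 0]]^T, v_2 = [[1, -1, 0, 0]]^T. Check: (A + I) v_2 = [[0, 0, 0, 0]]^T = 0.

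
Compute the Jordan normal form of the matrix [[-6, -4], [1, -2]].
J = [[-4, 1], [0, -4]]

The characteristic polynomial is det(xI - A) = (x + 4)^2, so the eigenvalues are -4 (algebraic multiplicity 2).

For λ = -4: rank(A + 4I) = 1, rank((A + 4I)^2) = 0. The eigenspace has dimension 2 - 1 = 1, so there is 1 Jordan block; the rank sequence gives block sizes [2].

Assembling the blocks gives the Jordan form J above.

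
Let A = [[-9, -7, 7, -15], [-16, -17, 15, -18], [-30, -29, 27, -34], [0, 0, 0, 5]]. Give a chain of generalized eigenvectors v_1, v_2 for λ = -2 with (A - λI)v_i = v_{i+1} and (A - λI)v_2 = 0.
We seek v_1 ∈ ker((A + 2I)^2) \ ker(A + 2I), then set v_{i+1} = (A + 2I) v_i.

One such chain is v_1 = [[1, 1, 2, 0]]^T, v_2 = [[0, -1, -1, 0]]^T. Check: (A + 2I) v_2 = [[0, 0, 0, 0]]^T = 0.

v_1 = [[1, 1, 2, 0]]^T, v_2 = [[0, -1, -1, 0]]^T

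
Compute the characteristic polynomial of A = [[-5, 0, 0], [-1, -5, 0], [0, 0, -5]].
xI - A = [[x + 5, 0, 0], [1, x + 5, 0], [0, 0, x + 5]].

Expanding det(xI - A) along the first row:
det(xI - A) = + (x + 5)·det([[x + 5, 0], [0, x + 5]]) - (0)·det([[1, 0], [0, x + 5]]) + (0)·det([[1, x + 5], [0, 0]]).

Evaluating gives χ_A(x) = x^3 + 15x^2 + 75x + 125 = (x + 5)^3.

χ_A(x) = (x + 5)^3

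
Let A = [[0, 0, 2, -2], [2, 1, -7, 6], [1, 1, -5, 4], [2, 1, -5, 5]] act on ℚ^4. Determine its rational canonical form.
The invariant factors of A (the non-unit diagonal entries of the Smith normal form of xI - A over ℚ[x]) are (x - 1)(x^3 - 2x - 2), each dividing the next. The characteristic polynomial is their product, (x - 1)(x^3 - 2x - 2).

The rational canonical form is the block-diagonal matrix of companion matrices C(f_i):
R = [[0, 0, 0, -2], [1, 0, 0, 0], [0, 1, 0, 2], [0, 0, 1, 1]].

Note the characteristic polynomial does not split into linear factors over ℚ, so A has no Jordan form over ℚ; the rational canonical form exists over any field.

R = [[0, 0, 0, -2], [1, 0, 0, 0], [0, 1, 0, 2], [0, 0, 1, 1]]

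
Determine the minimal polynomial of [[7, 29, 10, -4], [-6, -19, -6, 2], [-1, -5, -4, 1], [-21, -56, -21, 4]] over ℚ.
The characteristic polynomial factors as (x + 3)^4. The minimal polynomial is ∏(x - λ)^{k_λ} where k_λ is the size of the largest Jordan block at λ.

For λ = -3: rank(A + 3I) = 2, and the largest Jordan block has size 2 (the smallest k with rank((A + 3I)^k) = rank((A + 3I)^(k+1))).

So m_A(x) = (x + 3)^2.

m_A(x) = (x + 3)^2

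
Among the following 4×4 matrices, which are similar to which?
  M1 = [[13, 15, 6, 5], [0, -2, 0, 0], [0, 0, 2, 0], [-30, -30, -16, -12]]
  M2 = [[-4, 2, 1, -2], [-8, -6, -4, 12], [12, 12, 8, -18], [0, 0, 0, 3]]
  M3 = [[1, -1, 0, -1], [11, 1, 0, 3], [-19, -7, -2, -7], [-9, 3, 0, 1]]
2 classes: {M1, M3}, {M2}

Characteristic polynomials: χ_{M1} = (x - 3)(x - 2)(x + 2)^2, χ_{M2} = (x - 3)(x - 2)(x + 2)^2, χ_{M3} = (x - 3)(x - 2)(x + 2)^2.

{M1, M3}: invariant factors x + 2, (x - 3)(x - 2)(x + 2).

{M2}: invariant factors (x - 3)(x - 2)(x + 2)^2.

Matrices are similar if and only if their invariant-factor lists agree; the partition into similarity classes is {M1, M3}, {M2}.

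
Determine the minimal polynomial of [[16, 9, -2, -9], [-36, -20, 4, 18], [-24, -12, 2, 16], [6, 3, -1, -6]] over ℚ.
The characteristic polynomial factors as (x + 2)^4. The minimal polynomial is ∏(x - λ)^{k_λ} where k_λ is the size of the largest Jordan block at λ.

For λ = -2: rank(A + 2I) = 2, and the largest Jordan block has size 3 (the smallest k with rank((A + 2I)^k) = rank((A + 2I)^(k+1))).

So m_A(x) = (x + 2)^3.

m_A(x) = (x + 2)^3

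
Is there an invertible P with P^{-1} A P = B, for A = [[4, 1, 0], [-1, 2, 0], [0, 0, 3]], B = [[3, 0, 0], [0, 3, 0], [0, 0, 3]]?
No.

Both have characteristic polynomial (x - 3)^3, but the minimal polynomial of A is (x - 3)^2 while the minimal polynomial of B is x - 3. The minimal polynomial is a similarity invariant, so A and B are not similar.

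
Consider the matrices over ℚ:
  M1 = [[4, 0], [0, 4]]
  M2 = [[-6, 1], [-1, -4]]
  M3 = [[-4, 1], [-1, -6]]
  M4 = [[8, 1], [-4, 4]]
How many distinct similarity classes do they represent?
3 classes: {M1}, {M2, M3}, {M4}

Characteristic polynomials: χ_{M1} = (x - 4)^2, χ_{M2} = (x + 5)^2, χ_{M3} = (x + 5)^2, χ_{M4} = (x - 6)^2.

{M1}: invariant factors x - 4, x - 4.

{M2, M3}: invariant factors (x + 5)^2.

{M4}: invariant factors (x - 6)^2.

Matrices are similar if and only if their invariant-factor lists agree; the partition into similarity classes is {M1}, {M2, M3}, {M4}.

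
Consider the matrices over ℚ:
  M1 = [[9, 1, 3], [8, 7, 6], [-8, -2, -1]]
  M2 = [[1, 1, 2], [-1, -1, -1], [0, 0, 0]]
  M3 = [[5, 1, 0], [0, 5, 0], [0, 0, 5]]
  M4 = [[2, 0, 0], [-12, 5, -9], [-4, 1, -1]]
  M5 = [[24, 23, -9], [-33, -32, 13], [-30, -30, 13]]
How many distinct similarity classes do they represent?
Characteristic polynomials: χ_{M1} = (x - 5)^3, χ_{M2} = x^3, χ_{M3} = (x - 5)^3, χ_{M4} = (x - 2)^3, χ_{M5} = (x - 3)(x - 1)^2.

{M1, M3}: invariant factors x - 5, (x - 5)^2.

{M2}: invariant factors x^3.

{M4}: invariant factors x - 2, (x - 2)^2.

{M5}: invariant factors (x - 3)(x - 1)^2.

Matrices are similar if and only if their invariant-factor lists agree; the partition into similarity classes is {M1, M3}, {M2}, {M4}, {M5}.

4 classes: {M1, M3}, {M2}, {M4}, {M5}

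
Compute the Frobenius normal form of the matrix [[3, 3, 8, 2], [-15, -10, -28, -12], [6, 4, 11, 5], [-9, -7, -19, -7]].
The invariant factors of A (the non-unit diagonal entries of the Smith normal form of xI - A over ℚ[x]) are x(x + 2)(x^2 + x + 1), each dividing the next. The characteristic polynomial is their product, x(x + 2)(x^2 + x + 1).

The rational canonical form is the block-diagonal matrix of companion matrices C(f_i):
R = [[0, 0, 0, 0], [1, 0, 0, -2], [0, 1, 0, -3], [0, 0, 1, -3]].

Note the characteristic polynomial does not split into linear factors over ℚ, so A has no Jordan form over ℚ; the rational canonical form exists over any field.

R = [[0, 0, 0, 0], [1, 0, 0, -2], [0, 1, 0, -3], [0, 0, 1, -3]]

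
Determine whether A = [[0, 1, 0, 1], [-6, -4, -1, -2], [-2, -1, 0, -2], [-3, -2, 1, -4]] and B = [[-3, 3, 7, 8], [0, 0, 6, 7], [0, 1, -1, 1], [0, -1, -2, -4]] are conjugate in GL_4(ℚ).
Yes.

Two matrices over a field are similar if and only if they have the same invariant factors.

Both A and B have characteristic polynomial (x + 1)^2(x + 3)^2 and minimal polynomial (x + 1)^2(x + 3)^2. Computing further, both have invariant factors (x + 1)^2(x + 3)^2. Hence A and B are similar.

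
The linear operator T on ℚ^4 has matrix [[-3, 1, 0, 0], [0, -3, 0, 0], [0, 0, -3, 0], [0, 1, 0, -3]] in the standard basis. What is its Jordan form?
The characteristic polynomial is det(xI - A) = (x + 3)^4, so the eigenvalues are -3 (algebraic multiplicity 4).

For λ = -3: rank(A + 3I) = 1, rank((A + 3I)^2) = 0. The eigenspace has dimension 4 - 1 = 3, so there are 3 Jordan blocks; the rank sequence gives block sizes [2, 1, 1].

Assembling the blocks gives the Jordan form J above.

J = [[-3, 1, 0, 0], [0, -3, 0, 0], [0, 0, -3, 0], [0, 0, 0, -3]]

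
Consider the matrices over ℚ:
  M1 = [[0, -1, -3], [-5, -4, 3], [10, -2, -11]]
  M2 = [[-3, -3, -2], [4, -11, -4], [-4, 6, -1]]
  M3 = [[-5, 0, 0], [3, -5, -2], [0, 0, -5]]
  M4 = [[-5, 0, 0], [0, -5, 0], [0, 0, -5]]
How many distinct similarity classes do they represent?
2 classes: {M1, M2, M3}, {M4}

Characteristic polynomials: χ_{M1} = (x + 5)^3, χ_{M2} = (x + 5)^3, χ_{M3} = (x + 5)^3, χ_{M4} = (x + 5)^3.

{M1, M2, M3}: invariant factors x + 5, (x + 5)^2.

{M4}: invariant factors x + 5, x + 5, x + 5.

Matrices are similar if and only if their invariant-factor lists agree; the partition into similarity classes is {M1, M2, M3}, {M4}.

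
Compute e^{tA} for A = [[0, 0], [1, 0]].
A has Jordan form J = [[0, 1], [0, 0]] with A = PJP^{-1}, so e^{tA} = P e^{tJ} P^{-1}.

For a Jordan block J_k(λ), e^{tJ_k(λ)} = e^{λt} · (I + tN + t^2 N^2/2! + ... + t^{k-1} N^{k-1}/(k-1)!) where N is the nilpotent superdiagonal part.

Assembling the blocks and conjugating back gives the entries of e^{tA} as shown above.

e^{tA} = [[1, 0], [t, 1]]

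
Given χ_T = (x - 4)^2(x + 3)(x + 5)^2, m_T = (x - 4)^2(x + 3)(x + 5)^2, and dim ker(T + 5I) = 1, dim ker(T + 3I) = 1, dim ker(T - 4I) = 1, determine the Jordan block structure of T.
λ = -5: algebraic multiplicity 2 (exponent in χ_T), largest block size 2 (exponent in m_T), 1 block (geometric multiplicity). This forces block sizes [2].
λ = -3: algebraic multiplicity 1 (exponent in χ_T), largest block size 1 (exponent in m_T), 1 block (geometric multiplicity). This forces block sizes [1].
λ = 4: algebraic multiplicity 2 (exponent in χ_T), largest block size 2 (exponent in m_T), 1 block (geometric multiplicity). This forces block sizes [2].

Jordan blocks: (-5, 2), (-3, 1), (4, 2)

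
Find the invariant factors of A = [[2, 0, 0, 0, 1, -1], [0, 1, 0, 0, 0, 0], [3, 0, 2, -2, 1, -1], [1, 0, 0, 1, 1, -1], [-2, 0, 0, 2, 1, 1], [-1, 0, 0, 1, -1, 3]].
(x - 2)(x - 1), (x - 2)^3(x - 1)

The Jordan structure of A has elementary divisors (x - 1), (x - 1), (x - 2)^3, (x - 2). Arranging the block sizes at each eigenvalue in decreasing order and taking row products gives the invariant factors.

Invariant factors (smallest first, each dividing the next): (x - 2)(x - 1), (x - 2)^3(x - 1).

Check: the last factor (x - 2)^3(x - 1) is the minimal polynomial, and the product (x - 2)^4(x - 1)^2 is the characteristic polynomial.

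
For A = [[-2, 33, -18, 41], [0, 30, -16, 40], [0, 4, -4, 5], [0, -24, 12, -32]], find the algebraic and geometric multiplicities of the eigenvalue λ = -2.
algebraic multiplicity 4, geometric multiplicity 2

The characteristic polynomial is (x + 2)^4, so the factor x + 2 appears with exponent 4: the algebraic multiplicity is 4.

rank(A + 2I) = 2, so the eigenspace has dimension 4 - 2 = 2: the geometric multiplicity is 2.

Since 2 < 4, A is not diagonalizable.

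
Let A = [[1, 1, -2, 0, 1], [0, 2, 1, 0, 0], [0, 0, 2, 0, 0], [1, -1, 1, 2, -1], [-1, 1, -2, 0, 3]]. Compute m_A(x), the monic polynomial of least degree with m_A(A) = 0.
The characteristic polynomial factors as (x - 2)^5. The minimal polynomial is ∏(x - λ)^{k_λ} where k_λ is the size of the largest Jordan block at λ.

For λ = 2: rank(A - 2I) = 2, and the largest Jordan block has size 3 (the smallest k with rank((A - 2I)^k) = rank((A - 2I)^(k+1))).

So m_A(x) = (x - 2)^3.

m_A(x) = (x - 2)^3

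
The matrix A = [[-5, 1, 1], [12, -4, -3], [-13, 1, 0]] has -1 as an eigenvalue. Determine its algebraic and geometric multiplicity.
The characteristic polynomial is (x + 1)(x + 4)^2, so the factor x + 1 appears with exponent 1: the algebraic multiplicity is 1.

rank(A + I) = 2, so the eigenspace has dimension 3 - 2 = 1: the geometric multiplicity is 1.

algebraic multiplicity 1, geometric multiplicity 1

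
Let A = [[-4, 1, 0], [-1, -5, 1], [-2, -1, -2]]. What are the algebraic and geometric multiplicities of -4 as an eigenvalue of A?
algebraic multiplicity 2, geometric multiplicity 1

The characteristic polynomial is (x + 3)(x + 4)^2, so the factor x + 4 appears with exponent 2: the algebraic multiplicity is 2.

rank(A + 4I) = 2, so the eigenspace has dimension 3 - 2 = 1: the geometric multiplicity is 1.

Since 1 < 2, A is not diagonalizable.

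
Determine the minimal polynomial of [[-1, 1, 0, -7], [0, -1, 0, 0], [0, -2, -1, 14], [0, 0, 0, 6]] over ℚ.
The characteristic polynomial factors as (x - 6)(x + 1)^3. The minimal polynomial is ∏(x - λ)^{k_λ} where k_λ is the size of the largest Jordan block at λ.

For λ = -1: rank(A + I) = 2, and the largest Jordan block has size 2 (the smallest k with rank((A + I)^k) = rank((A + I)^(k+1))).
For λ = 6: rank(A - 6I) = 3, and the largest Jordan block has size 1 (the smallest k with rank((A - 6I)^k) = rank((A - 6I)^(k+1))).

So m_A(x) = (x - 6)(x + 1)^2.

m_A(x) = (x - 6)(x + 1)^2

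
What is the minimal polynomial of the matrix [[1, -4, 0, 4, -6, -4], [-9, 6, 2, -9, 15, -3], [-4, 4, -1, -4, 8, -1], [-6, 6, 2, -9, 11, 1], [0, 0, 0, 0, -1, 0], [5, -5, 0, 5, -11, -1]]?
m_A(x) = (x - 4)(x + 1)^3(x + 3)

The characteristic polynomial factors as (x - 4)(x + 1)^3(x + 3)^2. The minimal polynomial is ∏(x - λ)^{k_λ} where k_λ is the size of the largest Jordan block at λ.

For λ = -3: rank(A + 3I) = 4, and the largest Jordan block has size 1 (the smallest k with rank((A + 3I)^k) = rank((A + 3I)^(k+1))).
For λ = -1: rank(A + I) = 5, and the largest Jordan block has size 3 (the smallest k with rank((A + I)^k) = rank((A + I)^(k+1))).
For λ = 4: rank(A - 4I) = 5, and the largest Jordan block has size 1 (the smallest k with rank((A - 4I)^k) = rank((A - 4I)^(k+1))).

So m_A(x) = (x - 4)(x + 1)^3(x + 3).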